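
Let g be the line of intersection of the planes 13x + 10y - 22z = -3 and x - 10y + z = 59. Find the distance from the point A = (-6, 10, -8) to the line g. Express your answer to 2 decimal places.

Direction of g: (13, 10, -22) × (1, -10, 1) = (-210, -35, -140).
A point on g: solving the two plane equations with x = -5 gives (-5, -7, -6).
Taking (-5, -7, -6) on g with direction v = (-210, -35, -140): w = A − (-5, -7, -6) = (-1, 17, -2), and w × v = (-2450, 280, 3605).
Distance = |w × v| / |v| = √19076925 / √64925 ≈ 17.14.

17.14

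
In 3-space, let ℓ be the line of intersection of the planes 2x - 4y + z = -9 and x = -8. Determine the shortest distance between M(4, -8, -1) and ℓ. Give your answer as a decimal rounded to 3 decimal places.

13.337

Direction of ℓ: (2, -4, 1) × (1, 0, 0) = (0, 1, 4).
A point on ℓ: solving the two plane equations with y = -1 gives (-8, -1, 3).
Taking (-8, -1, 3) on ℓ with direction v = (0, 1, 4): w = M − (-8, -1, 3) = (12, -7, -4), and w × v = (-24, -48, 12).
Distance = |w × v| / |v| = √3024 / √17 ≈ 13.337.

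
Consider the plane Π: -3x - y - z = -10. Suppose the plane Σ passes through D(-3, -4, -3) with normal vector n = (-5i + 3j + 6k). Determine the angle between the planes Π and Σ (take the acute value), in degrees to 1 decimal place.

77.5

Σ: n·r = n·D gives -5x + 3y + 6z = -15.
cos θ = |n₁·n₂| / (|n₁||n₂|) = |6| / (√11 · √70).
θ = arccos(0.21622) ≈ 77.5°.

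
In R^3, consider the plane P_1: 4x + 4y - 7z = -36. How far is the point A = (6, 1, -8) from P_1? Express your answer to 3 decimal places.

13.333

n·A − d = (4)·(6) + (4)·(1) + (-7)·(-8) − (-36) = 120; |n| = √81.
Distance = |120| / √81 = 120/√81 ≈ 13.333.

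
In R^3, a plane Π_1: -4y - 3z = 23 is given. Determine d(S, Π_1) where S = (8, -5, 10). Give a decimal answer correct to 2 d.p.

n·S − d = (0)·(8) + (-4)·(-5) + (-3)·(10) − 23 = -33; |n| = √25.
Distance = |-33| / √25 = 33/√25 ≈ 6.60.

6.60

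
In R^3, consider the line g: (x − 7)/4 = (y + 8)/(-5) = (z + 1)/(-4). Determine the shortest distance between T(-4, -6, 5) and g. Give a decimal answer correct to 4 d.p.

g has direction (4, -5, -4) through (7, -8, -1).
Taking (7, -8, -1) on g with direction v = (4, -5, -4): w = T − (7, -8, -1) = (-11, 2, 6), and w × v = (22, -20, 47).
Distance = |w × v| / |v| = √3093 / √57 ≈ 7.3664.

7.3664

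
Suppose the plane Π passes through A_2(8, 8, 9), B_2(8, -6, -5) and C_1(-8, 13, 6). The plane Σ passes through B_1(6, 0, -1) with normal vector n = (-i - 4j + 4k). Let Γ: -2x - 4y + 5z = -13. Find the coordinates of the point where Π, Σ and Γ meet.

(2, 1, -1)

A_2B_2 = (0, -14, -14), A_2C_1 = (-16, 5, -3); a normal to Π is A_2B_2 × A_2C_1 = (112, 224, -224).
Using A_2: Π has equation 112x + 224y - 224z = 672.
Σ: n·r = n·B_1 gives -x - 4y + 4z = -10.
Solving the 3×3 linear system 112x + 224y - 224z = 672, -x - 4y + 4z = -10, -2x - 4y + 5z = -13 (e.g. by elimination or Cramer's rule, determinant = -224) gives (2, 1, -1).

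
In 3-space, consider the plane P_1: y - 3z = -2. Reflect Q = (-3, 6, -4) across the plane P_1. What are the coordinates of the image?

λ = (n·Q − d)/|n|² = (18 − (-2))/10 = 2.
Reflection = Q − 2λn = (-3, 6, -4) − 4·(0, 1, -3) = (-3, 2, 8).

(-3, 2, 8)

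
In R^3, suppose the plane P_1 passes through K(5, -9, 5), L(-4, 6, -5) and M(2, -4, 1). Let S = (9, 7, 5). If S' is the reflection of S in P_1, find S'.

(-11, -5, 5)

KL = (-9, 15, -10), KM = (-3, 5, -4); a normal to P_1 is KL × KM = (-10, -6, 0).
Using K: P_1 has equation -10x - 6y = 4.
λ = (n·S − d)/|n|² = (-132 − 4)/136 = -1.
Reflection = S − 2λn = (9, 7, 5) − (-2)·(-10, -6, 0) = (-11, -5, 5).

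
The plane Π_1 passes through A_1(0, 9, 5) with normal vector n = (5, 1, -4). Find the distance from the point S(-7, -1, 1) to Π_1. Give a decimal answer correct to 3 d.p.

Π_1: n·r = n·A_1 gives 5x + y - 4z = -11.
n·S − d = (5)·(-7) + (1)·(-1) + (-4)·(1) − (-11) = -29; |n| = √42.
Distance = |-29| / √42 = 29/√42 ≈ 4.475.

4.475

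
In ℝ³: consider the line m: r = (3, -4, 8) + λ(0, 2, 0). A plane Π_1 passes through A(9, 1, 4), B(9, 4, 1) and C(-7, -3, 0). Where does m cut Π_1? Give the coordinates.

(3, -6, 8)

AB = (0, 3, -3), AC = (-16, -4, -4); a normal to Π_1 is AB × AC = (-24, 48, 48).
Using A: Π_1 has equation -24x + 48y + 48z = 24.
Substitute r = (3, -4, 8) + t(0, 2, 0) into the plane: 120 + 96t = 24, so t = -1.
Intersection: (3, -4, 8) + (-1)·(0, 2, 0) = (3, -6, 8).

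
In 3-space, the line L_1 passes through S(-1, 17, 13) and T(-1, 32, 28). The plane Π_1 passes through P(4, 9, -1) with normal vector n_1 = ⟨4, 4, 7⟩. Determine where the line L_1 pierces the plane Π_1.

(-1, 7, 3)

A direction vector for L_1 is T − S = (0, 15, 15).
Π_1: n_1·r = n_1·P gives 4x + 4y + 7z = 45.
Substitute r = (-1, 17, 13) + t(0, 15, 15) into the plane: 155 + 165t = 45, so t = -2/3.
Intersection: (-1, 17, 13) + (-2/3)·(0, 15, 15) = (-1, 7, 3).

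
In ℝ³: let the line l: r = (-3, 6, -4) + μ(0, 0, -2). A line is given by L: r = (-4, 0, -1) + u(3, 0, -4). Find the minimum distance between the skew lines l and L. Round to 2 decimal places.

6.00

Common perpendicular direction n = (0, 0, -2) × (3, 0, -4) = (0, -6, 0).
With w = (-4, 0, -1) − (-3, 6, -4) = (-1, -6, 3), w · n = 36.
Distance = |w · n| / |n| = |36| / √36 ≈ 6.00.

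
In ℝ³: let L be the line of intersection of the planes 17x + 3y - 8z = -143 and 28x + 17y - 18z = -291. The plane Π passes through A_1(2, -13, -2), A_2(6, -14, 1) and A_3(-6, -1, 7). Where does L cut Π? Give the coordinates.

Direction of L: (17, 3, -8) × (28, 17, -18) = (82, 82, 205).
A point on L: solving the two plane equations with x = -4 gives (-4, -1, 9).
A_1A_2 = (4, -1, 3), A_1A_3 = (-8, 12, 9); a normal to Π is A_1A_2 × A_1A_3 = (-45, -60, 40).
Using A_1: Π has equation -45x - 60y + 40z = 610.
Substitute r = (-4, -1, 9) + t(82, 82, 205) into the plane: 600 + (-410)t = 610, so t = -1/41.
Intersection: (-4, -1, 9) + (-1/41)·(82, 82, 205) = (-6, -3, 4).

(-6, -3, 4)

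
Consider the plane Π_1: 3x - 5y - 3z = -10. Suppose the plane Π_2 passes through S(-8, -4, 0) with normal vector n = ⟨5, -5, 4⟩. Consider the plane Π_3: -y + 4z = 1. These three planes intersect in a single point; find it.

Π_2: n·r = n·S gives 5x - 5y + 4z = -20.
Solving the 3×3 linear system 3x - 5y - 3z = -10, 5x - 5y + 4z = -20, -y + 4z = 1 (e.g. by elimination or Cramer's rule, determinant = 67) gives (-5, -1, 0).

(-5, -1, 0)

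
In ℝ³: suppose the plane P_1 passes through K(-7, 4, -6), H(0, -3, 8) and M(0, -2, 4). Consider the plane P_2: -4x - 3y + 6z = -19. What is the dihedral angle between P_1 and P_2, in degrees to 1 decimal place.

KH = (7, -7, 14), KM = (7, -6, 10); a normal to P_1 is KH × KM = (14, 28, 7).
Using K: P_1 has equation 14x + 28y + 7z = -28.
cos θ = |n₁·n₂| / (|n₁||n₂|) = |-98| / (√1029 · √61).
θ = arccos(0.39116) ≈ 67.0°.

67.0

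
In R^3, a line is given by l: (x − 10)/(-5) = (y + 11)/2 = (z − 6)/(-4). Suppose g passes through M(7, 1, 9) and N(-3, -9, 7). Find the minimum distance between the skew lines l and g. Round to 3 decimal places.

l has direction (-5, 2, -4) through (10, -11, 6).
A direction vector for g is N − M = (-10, -10, -2).
Common perpendicular direction n = (-5, 2, -4) × (-10, -10, -2) = (-44, 30, 70).
With w = (7, 1, 9) − (10, -11, 6) = (-3, 12, 3), w · n = 702.
Distance = |w · n| / |n| = |702| / √7736 ≈ 7.981.

7.981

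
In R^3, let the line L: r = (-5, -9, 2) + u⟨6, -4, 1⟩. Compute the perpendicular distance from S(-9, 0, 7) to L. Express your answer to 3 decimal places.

Taking (-5, -9, 2) on L with direction v = (6, -4, 1): w = S − (-5, -9, 2) = (-4, 9, 5), and w × v = (29, 34, -38).
Distance = |w × v| / |v| = √3441 / √53 ≈ 8.058.

8.058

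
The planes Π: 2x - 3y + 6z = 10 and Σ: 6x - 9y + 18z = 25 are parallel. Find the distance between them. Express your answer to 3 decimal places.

Rescale Σ by 1/3: 2x - 3y + 6z = 25/3. Then distance = |10 − (25/3)| / √49 ≈ 0.238.

0.238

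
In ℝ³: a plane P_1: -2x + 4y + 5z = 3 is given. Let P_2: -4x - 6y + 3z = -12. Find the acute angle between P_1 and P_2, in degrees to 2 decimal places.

88.91

cos θ = |n₁·n₂| / (|n₁||n₂|) = |-1| / (√45 · √61).
θ = arccos(0.01909) ≈ 88.91°.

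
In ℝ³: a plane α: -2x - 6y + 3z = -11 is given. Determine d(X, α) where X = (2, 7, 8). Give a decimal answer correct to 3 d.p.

n·X − d = (-2)·(2) + (-6)·(7) + (3)·(8) − (-11) = -11; |n| = √49.
Distance = |-11| / √49 = 11/√49 ≈ 1.571.

1.571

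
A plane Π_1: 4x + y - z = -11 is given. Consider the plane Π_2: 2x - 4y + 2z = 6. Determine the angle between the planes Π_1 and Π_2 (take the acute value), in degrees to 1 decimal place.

84.5

cos θ = |n₁·n₂| / (|n₁||n₂|) = |2| / (√18 · √24).
θ = arccos(0.09623) ≈ 84.5°.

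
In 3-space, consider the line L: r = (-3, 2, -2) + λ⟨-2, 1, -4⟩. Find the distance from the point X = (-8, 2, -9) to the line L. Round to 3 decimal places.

2.289

Taking (-3, 2, -2) on L with direction v = (-2, 1, -4): w = X − (-3, 2, -2) = (-5, 0, -7), and w × v = (7, -6, -5).
Distance = |w × v| / |v| = √110 / √21 ≈ 2.289.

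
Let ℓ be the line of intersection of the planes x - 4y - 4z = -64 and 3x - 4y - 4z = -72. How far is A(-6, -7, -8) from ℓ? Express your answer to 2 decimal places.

21.31

Direction of ℓ: (1, -4, -4) × (3, -4, -4) = (0, -8, 8).
A point on ℓ: solving the two plane equations with y = 7 gives (-4, 7, 8).
Taking (-4, 7, 8) on ℓ with direction v = (0, -8, 8): w = A − (-4, 7, 8) = (-2, -14, -16), and w × v = (-240, 16, 16).
Distance = |w × v| / |v| = √58112 / √128 ≈ 21.31.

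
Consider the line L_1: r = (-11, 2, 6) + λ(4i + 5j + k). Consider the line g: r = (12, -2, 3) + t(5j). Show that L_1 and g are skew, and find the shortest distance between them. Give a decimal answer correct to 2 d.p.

8.49

Common perpendicular direction n = (4, 5, 1) × (0, 5, 0) = (-5, 0, 20).
With w = (12, -2, 3) − (-11, 2, 6) = (23, -4, -3), w · n = -175.
Since n ≠ 0 the lines are not parallel, and w · n = -175 ≠ 0 so they do not intersect; hence they are skew.
Distance = |w · n| / |n| = |-175| / √425 ≈ 8.49.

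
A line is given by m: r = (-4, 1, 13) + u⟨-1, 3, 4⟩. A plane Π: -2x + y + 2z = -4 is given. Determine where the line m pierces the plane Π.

(-1, -8, 1)

Substitute r = (-4, 1, 13) + t(-1, 3, 4) into the plane: 35 + 13t = -4, so t = -3.
Intersection: (-4, 1, 13) + (-3)·(-1, 3, 4) = (-1, -8, 1).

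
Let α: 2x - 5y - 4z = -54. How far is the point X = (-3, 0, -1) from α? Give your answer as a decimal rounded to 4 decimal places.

7.7517

n·X − d = (2)·(-3) + (-5)·(0) + (-4)·(-1) − (-54) = 52; |n| = √45.
Distance = |52| / √45 = 52/√45 ≈ 7.7517.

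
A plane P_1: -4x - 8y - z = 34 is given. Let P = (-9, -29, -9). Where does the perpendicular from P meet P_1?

(3, -5, -6)

Foot = P − λn with λ = (n·P − d)/|n|² = (277 − 34)/81 = 3.
Foot = (-9, -29, -9) − 3·(-4, -8, -1) = (3, -5, -6).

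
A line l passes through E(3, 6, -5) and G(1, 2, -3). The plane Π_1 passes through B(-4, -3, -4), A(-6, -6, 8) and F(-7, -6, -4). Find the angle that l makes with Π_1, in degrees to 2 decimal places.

A direction vector for l is G − E = (-2, -4, 2).
BA = (-2, -3, 12), BF = (-3, -3, 0); a normal to Π_1 is BA × BF = (36, -36, -3).
Using B: Π_1 has equation 36x - 36y - 3z = -24.
sin θ = |n·v| / (|n||v|) = |66| / (√2601 · √24) = 0.26416.
θ ≈ 15.32°.

15.32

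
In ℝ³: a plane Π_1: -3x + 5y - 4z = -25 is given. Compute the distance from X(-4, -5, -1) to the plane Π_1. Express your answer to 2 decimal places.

2.26

n·X − d = (-3)·(-4) + (5)·(-5) + (-4)·(-1) − (-25) = 16; |n| = √50.
Distance = |16| / √50 = 16/√50 ≈ 2.26.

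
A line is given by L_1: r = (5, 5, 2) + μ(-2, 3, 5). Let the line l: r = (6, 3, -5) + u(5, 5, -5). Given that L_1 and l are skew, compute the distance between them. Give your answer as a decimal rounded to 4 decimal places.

Common perpendicular direction n = (-2, 3, 5) × (5, 5, -5) = (-40, 15, -25).
With w = (6, 3, -5) − (5, 5, 2) = (1, -2, -7), w · n = 105.
Distance = |w · n| / |n| = |105| / √2450 ≈ 2.1213.

2.1213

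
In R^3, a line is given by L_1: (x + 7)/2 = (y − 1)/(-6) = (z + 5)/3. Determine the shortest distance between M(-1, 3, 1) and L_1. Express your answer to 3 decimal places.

L_1 has direction (2, -6, 3) through (-7, 1, -5).
Taking (-7, 1, -5) on L_1 with direction v = (2, -6, 3): w = M − (-7, 1, -5) = (6, 2, 6), and w × v = (42, -6, -40).
Distance = |w × v| / |v| = √3400 / √49 ≈ 8.330.

8.330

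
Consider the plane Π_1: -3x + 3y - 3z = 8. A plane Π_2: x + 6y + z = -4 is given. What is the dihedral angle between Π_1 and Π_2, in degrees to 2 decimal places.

cos θ = |n₁·n₂| / (|n₁||n₂|) = |12| / (√27 · √38).
θ = arccos(0.37463) ≈ 68.00°.

68.00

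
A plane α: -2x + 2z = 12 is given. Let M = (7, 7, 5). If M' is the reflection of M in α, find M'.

(-1, 7, 13)

λ = (n·M − d)/|n|² = (-4 − 12)/8 = -2.
Reflection = M − 2λn = (7, 7, 5) − (-4)·(-2, 0, 2) = (-1, 7, 13).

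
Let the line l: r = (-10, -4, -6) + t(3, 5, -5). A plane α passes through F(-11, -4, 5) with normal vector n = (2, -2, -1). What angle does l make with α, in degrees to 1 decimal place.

α: n·r = n·F gives 2x - 2y - z = -19.
sin θ = |n·v| / (|n||v|) = |1| / (√9 · √59) = 0.04340.
θ ≈ 2.5°.

2.5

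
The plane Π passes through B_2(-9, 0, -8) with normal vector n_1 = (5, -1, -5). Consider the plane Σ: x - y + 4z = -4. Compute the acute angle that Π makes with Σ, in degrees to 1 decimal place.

Π: n_1·r = n_1·B_2 gives 5x - y - 5z = -5.
cos θ = |n₁·n₂| / (|n₁||n₂|) = |-14| / (√51 · √18).
θ = arccos(0.46207) ≈ 62.5°.

62.5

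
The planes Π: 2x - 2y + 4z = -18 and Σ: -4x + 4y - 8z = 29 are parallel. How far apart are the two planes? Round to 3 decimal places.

0.714

Rescale Σ by 1/(-2): 2x - 2y + 4z = -29/2. Then distance = |-18 − (-29/2)| / √24 ≈ 0.714.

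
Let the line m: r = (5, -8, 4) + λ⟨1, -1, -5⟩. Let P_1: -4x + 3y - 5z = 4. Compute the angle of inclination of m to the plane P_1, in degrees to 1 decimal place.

29.3

sin θ = |n·v| / (|n||v|) = |18| / (√50 · √27) = 0.48990.
θ ≈ 29.3°.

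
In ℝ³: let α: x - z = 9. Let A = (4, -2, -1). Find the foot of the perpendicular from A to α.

Foot = A − λn with λ = (n·A − d)/|n|² = (5 − 9)/2 = -2.
Foot = (4, -2, -1) − (-2)·(1, 0, -1) = (6, -2, -3).

(6, -2, -3)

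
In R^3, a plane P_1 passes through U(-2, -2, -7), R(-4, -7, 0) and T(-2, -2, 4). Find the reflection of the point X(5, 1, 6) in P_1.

(-5, 5, 6)

UR = (-2, -5, 7), UT = (0, 0, 11); a normal to P_1 is UR × UT = (-55, 22, 0).
Using U: P_1 has equation -55x + 22y = 66.
λ = (n·X − d)/|n|² = (-253 − 66)/3509 = -1/11.
Reflection = X − 2λn = (5, 1, 6) − (-2/11)·(-55, 22, 0) = (-5, 5, 6).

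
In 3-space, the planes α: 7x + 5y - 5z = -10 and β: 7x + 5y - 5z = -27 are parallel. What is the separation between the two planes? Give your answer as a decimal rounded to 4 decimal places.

1.7086

Same normal n = (7, 5, -5) with |n| = √99; distance = |-10 − (-27)| / |n| = 17/√99 ≈ 1.7086.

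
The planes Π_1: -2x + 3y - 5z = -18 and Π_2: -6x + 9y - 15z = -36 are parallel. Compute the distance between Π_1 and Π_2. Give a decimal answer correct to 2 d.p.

Rescale Π_2 by 1/3: -2x + 3y - 5z = -12. Then distance = |-18 − (-12)| / √38 ≈ 0.97.

0.97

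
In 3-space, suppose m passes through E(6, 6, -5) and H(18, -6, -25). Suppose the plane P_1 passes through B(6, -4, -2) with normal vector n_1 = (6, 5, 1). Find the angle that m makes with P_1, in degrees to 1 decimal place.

A direction vector for m is H − E = (12, -12, -20).
P_1: n_1·r = n_1·B gives 6x + 5y + z = 14.
sin θ = |n·v| / (|n||v|) = |-8| / (√62 · √688) = 0.03873.
θ ≈ 2.2°.

2.2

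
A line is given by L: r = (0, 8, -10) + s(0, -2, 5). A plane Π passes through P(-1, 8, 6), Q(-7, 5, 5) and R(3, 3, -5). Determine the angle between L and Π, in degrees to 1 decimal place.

48.9

PQ = (-6, -3, -1), PR = (4, -5, -11); a normal to Π is PQ × PR = (28, -70, 42).
Using P: Π has equation 28x - 70y + 42z = -336.
sin θ = |n·v| / (|n||v|) = |350| / (√7448 · √29) = 0.75309.
θ ≈ 48.9°.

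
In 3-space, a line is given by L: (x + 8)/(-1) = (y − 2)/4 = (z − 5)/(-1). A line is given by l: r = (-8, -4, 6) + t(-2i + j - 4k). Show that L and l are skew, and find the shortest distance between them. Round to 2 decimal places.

L has direction (-1, 4, -1) through (-8, 2, 5).
Common perpendicular direction n = (-1, 4, -1) × (-2, 1, -4) = (-15, -2, 7).
With w = (-8, -4, 6) − (-8, 2, 5) = (0, -6, 1), w · n = 19.
Since n ≠ 0 the lines are not parallel, and w · n = 19 ≠ 0 so they do not intersect; hence they are skew.
Distance = |w · n| / |n| = |19| / √278 ≈ 1.14.

1.14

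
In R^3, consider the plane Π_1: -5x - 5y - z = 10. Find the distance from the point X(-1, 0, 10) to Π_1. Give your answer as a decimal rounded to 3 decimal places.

n·X − d = (-5)·(-1) + (-5)·(0) + (-1)·(10) − 10 = -15; |n| = √51.
Distance = |-15| / √51 = 15/√51 ≈ 2.100.

2.100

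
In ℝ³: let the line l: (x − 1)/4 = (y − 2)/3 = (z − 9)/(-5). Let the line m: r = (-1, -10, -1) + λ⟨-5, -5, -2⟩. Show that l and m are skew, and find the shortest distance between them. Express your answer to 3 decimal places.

6.235

l has direction (4, 3, -5) through (1, 2, 9).
Common perpendicular direction n = (4, 3, -5) × (-5, -5, -2) = (-31, 33, -5).
With w = (-1, -10, -1) − (1, 2, 9) = (-2, -12, -10), w · n = -284.
Since n ≠ 0 the lines are not parallel, and w · n = -284 ≠ 0 so they do not intersect; hence they are skew.
Distance = |w · n| / |n| = |-284| / √2075 ≈ 6.235.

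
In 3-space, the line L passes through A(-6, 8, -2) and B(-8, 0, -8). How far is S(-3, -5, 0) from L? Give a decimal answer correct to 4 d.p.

10.5302

A direction vector for L is B − A = (-2, -8, -6).
Taking (-6, 8, -2) on L with direction v = (-2, -8, -6): w = S − (-6, 8, -2) = (3, -13, 2), and w × v = (94, 14, -50).
Distance = |w × v| / |v| = √11532 / √104 ≈ 10.5302.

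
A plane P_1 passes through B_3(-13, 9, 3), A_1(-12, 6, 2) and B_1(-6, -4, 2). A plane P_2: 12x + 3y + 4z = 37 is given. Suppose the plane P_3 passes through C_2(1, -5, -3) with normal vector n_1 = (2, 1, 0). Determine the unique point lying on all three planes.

(1, -5, 10)

B_3A_1 = (1, -3, -1), B_3B_1 = (7, -13, -1); a normal to P_1 is B_3A_1 × B_3B_1 = (-10, -6, 8).
Using B_3: P_1 has equation -10x - 6y + 8z = 100.
P_3: n_1·r = n_1·C_2 gives 2x + y = -3.
Solving the 3×3 linear system -10x - 6y + 8z = 100, 12x + 3y + 4z = 37, 2x + y = -3 (e.g. by elimination or Cramer's rule, determinant = 40) gives (1, -5, 10).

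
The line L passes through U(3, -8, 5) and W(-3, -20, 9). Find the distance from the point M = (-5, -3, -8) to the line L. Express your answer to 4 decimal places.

15.3981

A direction vector for L is W − U = (-6, -12, 4).
Taking (3, -8, 5) on L with direction v = (-6, -12, 4): w = M − (3, -8, 5) = (-8, 5, -13), and w × v = (-136, 110, 126).
Distance = |w × v| / |v| = √46472 / √196 ≈ 15.3981.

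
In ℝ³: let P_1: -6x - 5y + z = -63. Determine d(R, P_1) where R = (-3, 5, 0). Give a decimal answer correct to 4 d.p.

7.1120

n·R − d = (-6)·(-3) + (-5)·(5) + (1)·(0) − (-63) = 56; |n| = √62.
Distance = |56| / √62 = 56/√62 ≈ 7.1120.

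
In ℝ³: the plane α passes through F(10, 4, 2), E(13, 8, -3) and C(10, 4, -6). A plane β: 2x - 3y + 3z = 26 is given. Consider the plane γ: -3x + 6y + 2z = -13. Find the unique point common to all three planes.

FE = (3, 4, -5), FC = (0, 0, -8); a normal to α is FE × FC = (-32, 24, 0).
Using F: α has equation -32x + 24y = -224.
Solving the 3×3 linear system -32x + 24y = -224, 2x - 3y + 3z = 26, -3x + 6y + 2z = -13 (e.g. by elimination or Cramer's rule, determinant = 456) gives (7, 0, 4).

(7, 0, 4)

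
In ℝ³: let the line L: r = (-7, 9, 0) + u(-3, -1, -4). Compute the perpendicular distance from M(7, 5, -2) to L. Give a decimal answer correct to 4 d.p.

13.4679

Taking (-7, 9, 0) on L with direction v = (-3, -1, -4): w = M − (-7, 9, 0) = (14, -4, -2), and w × v = (14, 62, -26).
Distance = |w × v| / |v| = √4716 / √26 ≈ 13.4679.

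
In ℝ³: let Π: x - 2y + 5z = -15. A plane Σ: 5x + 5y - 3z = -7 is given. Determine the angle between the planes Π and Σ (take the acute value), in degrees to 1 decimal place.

cos θ = |n₁·n₂| / (|n₁||n₂|) = |-20| / (√30 · √59).
θ = arccos(0.47538) ≈ 61.6°.

61.6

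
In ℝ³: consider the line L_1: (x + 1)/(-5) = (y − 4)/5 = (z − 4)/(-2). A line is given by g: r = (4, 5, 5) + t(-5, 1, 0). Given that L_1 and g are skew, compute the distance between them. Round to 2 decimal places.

1.78

L_1 has direction (-5, 5, -2) through (-1, 4, 4).
Common perpendicular direction n = (-5, 5, -2) × (-5, 1, 0) = (2, 10, 20).
With w = (4, 5, 5) − (-1, 4, 4) = (5, 1, 1), w · n = 40.
Distance = |w · n| / |n| = |40| / √504 ≈ 1.78.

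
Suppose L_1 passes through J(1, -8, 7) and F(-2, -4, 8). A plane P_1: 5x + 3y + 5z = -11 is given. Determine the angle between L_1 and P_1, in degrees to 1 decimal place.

A direction vector for L_1 is F − J = (-3, 4, 1).
sin θ = |n·v| / (|n||v|) = |2| / (√59 · √26) = 0.05106.
θ ≈ 2.9°.

2.9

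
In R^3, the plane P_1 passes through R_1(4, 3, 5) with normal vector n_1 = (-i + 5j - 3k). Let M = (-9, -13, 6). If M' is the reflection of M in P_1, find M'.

P_1: n_1·r = n_1·R_1 gives -x + 5y - 3z = -4.
λ = (n·M − d)/|n|² = (-74 − (-4))/35 = -2.
Reflection = M − 2λn = (-9, -13, 6) − (-4)·(-1, 5, -3) = (-13, 7, -6).

(-13, 7, -6)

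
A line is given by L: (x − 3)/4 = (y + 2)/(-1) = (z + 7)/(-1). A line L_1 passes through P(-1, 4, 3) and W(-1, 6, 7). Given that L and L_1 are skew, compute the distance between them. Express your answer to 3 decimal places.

0.444

L has direction (4, -1, -1) through (3, -2, -7).
A direction vector for L_1 is W − P = (0, 2, 4).
Common perpendicular direction n = (4, -1, -1) × (0, 2, 4) = (-2, -16, 8).
With w = (-1, 4, 3) − (3, -2, -7) = (-4, 6, 10), w · n = -8.
Distance = |w · n| / |n| = |-8| / √324 ≈ 0.444.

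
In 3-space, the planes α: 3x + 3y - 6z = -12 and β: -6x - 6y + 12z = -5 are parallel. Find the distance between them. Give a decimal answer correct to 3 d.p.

1.973

Rescale β by 1/(-2): 3x + 3y - 6z = 5/2. Then distance = |-12 − (5/2)| / √54 ≈ 1.973.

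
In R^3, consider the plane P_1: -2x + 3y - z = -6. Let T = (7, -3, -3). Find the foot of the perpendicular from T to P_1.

(5, 0, -4)

Foot = T − λn with λ = (n·T − d)/|n|² = (-20 − (-6))/14 = -1.
Foot = (7, -3, -3) − (-1)·(-2, 3, -1) = (5, 0, -4).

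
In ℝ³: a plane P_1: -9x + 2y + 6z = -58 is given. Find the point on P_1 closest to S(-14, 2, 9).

Foot = S − λn with λ = (n·S − d)/|n|² = (184 − (-58))/121 = 2.
Foot = (-14, 2, 9) − 2·(-9, 2, 6) = (4, -2, -3).

(4, -2, -3)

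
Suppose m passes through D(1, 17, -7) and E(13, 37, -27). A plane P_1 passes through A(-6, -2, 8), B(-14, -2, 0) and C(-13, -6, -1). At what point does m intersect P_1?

A direction vector for m is E − D = (12, 20, -20).
AB = (-8, 0, -8), AC = (-7, -4, -9); a normal to P_1 is AB × AC = (-32, -16, 32).
Using A: P_1 has equation -32x - 16y + 32z = 480.
Substitute r = (1, 17, -7) + t(12, 20, -20) into the plane: -528 + (-1344)t = 480, so t = -3/4.
Intersection: (1, 17, -7) + (-3/4)·(12, 20, -20) = (-8, 2, 8).

(-8, 2, 8)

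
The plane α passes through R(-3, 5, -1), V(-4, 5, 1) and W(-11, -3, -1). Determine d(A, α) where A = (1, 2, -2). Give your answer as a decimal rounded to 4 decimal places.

4.3333

RV = (-1, 0, 2), RW = (-8, -8, 0); a normal to α is RV × RW = (16, -16, 8).
Using R: α has equation 16x - 16y + 8z = -136.
n·A − d = (16)·(1) + (-16)·(2) + (8)·(-2) − (-136) = 104; |n| = √576.
Distance = |104| / √576 = 104/√576 ≈ 4.3333.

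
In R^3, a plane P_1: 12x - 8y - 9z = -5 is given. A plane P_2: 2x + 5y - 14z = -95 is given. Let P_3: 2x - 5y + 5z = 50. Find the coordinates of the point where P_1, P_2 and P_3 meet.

(0, -5, 5)

Solving the 3×3 linear system 12x - 8y - 9z = -5, 2x + 5y - 14z = -95, 2x - 5y + 5z = 50 (e.g. by elimination or Cramer's rule, determinant = -56) gives (0, -5, 5).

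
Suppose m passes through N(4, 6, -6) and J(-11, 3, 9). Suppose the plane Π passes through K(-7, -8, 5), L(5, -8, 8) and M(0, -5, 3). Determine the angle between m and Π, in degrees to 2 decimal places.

25.60

A direction vector for m is J − N = (-15, -3, 15).
KL = (12, 0, 3), KM = (7, 3, -2); a normal to Π is KL × KM = (-9, 45, 36).
Using K: Π has equation -9x + 45y + 36z = -117.
sin θ = |n·v| / (|n||v|) = |540| / (√3402 · √459) = 0.43214.
θ ≈ 25.60°.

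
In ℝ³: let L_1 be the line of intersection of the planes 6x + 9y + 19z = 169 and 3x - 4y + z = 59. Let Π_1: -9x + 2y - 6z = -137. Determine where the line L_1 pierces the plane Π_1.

(7, -7, 10)

Direction of L_1: (6, 9, 19) × (3, -4, 1) = (85, 51, -51).
A point on L_1: solving the two plane equations with x = -8 gives (-8, -16, 19).
Substitute r = (-8, -16, 19) + t(85, 51, -51) into the plane: -74 + (-357)t = -137, so t = 3/17.
Intersection: (-8, -16, 19) + (3/17)·(85, 51, -51) = (7, -7, 10).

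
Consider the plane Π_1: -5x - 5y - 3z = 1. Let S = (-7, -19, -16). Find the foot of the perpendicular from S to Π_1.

Foot = S − λn with λ = (n·S − d)/|n|² = (178 − 1)/59 = 3.
Foot = (-7, -19, -16) − 3·(-5, -5, -3) = (8, -4, -7).

(8, -4, -7)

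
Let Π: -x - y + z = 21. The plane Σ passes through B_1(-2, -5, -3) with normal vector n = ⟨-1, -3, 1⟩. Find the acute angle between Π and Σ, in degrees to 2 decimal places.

29.50

Σ: n·r = n·B_1 gives -x - 3y + z = 14.
cos θ = |n₁·n₂| / (|n₁||n₂|) = |5| / (√3 · √11).
θ = arccos(0.87039) ≈ 29.50°.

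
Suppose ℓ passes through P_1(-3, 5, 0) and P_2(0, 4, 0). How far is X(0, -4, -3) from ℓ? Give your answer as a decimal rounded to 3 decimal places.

8.161

A direction vector for ℓ is P_2 − P_1 = (3, -1, 0).
Taking (-3, 5, 0) on ℓ with direction v = (3, -1, 0): w = X − (-3, 5, 0) = (3, -9, -3), and w × v = (-3, -9, 24).
Distance = |w × v| / |v| = √666 / √10 ≈ 8.161.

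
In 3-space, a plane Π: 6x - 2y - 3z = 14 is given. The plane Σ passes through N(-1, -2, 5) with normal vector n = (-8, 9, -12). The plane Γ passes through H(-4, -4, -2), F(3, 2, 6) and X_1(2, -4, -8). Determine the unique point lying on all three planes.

Σ: n·r = n·N gives -8x + 9y - 12z = -70.
HF = (7, 6, 8), HX_1 = (6, 0, -6); a normal to Γ is HF × HX_1 = (-36, 90, -36).
Using H: Γ has equation -36x + 90y - 36z = -144.
Solving the 3×3 linear system 6x - 2y - 3z = 14, -8x + 9y - 12z = -70, -36x + 90y - 36z = -144 (e.g. by elimination or Cramer's rule, determinant = 5436) gives (5, 2, 4).

(5, 2, 4)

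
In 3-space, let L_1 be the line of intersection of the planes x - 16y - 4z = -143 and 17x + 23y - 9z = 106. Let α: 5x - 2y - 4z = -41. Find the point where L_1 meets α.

(1, 7, 8)

Direction of L_1: (1, -16, -4) × (17, 23, -9) = (236, -59, 295).
A point on L_1: solving the two plane equations with x = 17 gives (17, 3, 28).
Substitute r = (17, 3, 28) + t(236, -59, 295) into the plane: -33 + 118t = -41, so t = -4/59.
Intersection: (17, 3, 28) + (-4/59)·(236, -59, 295) = (1, 7, 8).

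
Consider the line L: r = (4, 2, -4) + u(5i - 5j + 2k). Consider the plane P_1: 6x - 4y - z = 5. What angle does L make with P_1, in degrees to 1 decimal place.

sin θ = |n·v| / (|n||v|) = |48| / (√53 · √54) = 0.89724.
θ ≈ 63.8°.

63.8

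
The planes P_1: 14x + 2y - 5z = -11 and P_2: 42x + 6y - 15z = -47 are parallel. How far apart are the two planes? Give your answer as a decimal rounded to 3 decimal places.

0.311

Rescale P_2 by 1/3: 14x + 2y - 5z = -47/3. Then distance = |-11 − (-47/3)| / √225 ≈ 0.311.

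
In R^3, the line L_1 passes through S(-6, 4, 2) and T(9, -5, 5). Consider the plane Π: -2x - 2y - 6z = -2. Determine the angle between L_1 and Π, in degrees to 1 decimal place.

A direction vector for L_1 is T − S = (15, -9, 3).
sin θ = |n·v| / (|n||v|) = |-30| / (√44 · √315) = 0.25482.
θ ≈ 14.8°.

14.8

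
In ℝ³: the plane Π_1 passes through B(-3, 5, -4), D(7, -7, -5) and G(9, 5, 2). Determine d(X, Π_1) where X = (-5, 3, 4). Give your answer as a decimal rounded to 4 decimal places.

8.1650

BD = (10, -12, -1), BG = (12, 0, 6); a normal to Π_1 is BD × BG = (-72, -72, 144).
Using B: Π_1 has equation -72x - 72y + 144z = -720.
n·X − d = (-72)·(-5) + (-72)·(3) + (144)·(4) − (-720) = 1440; |n| = √31104.
Distance = |1440| / √31104 = 1440/√31104 ≈ 8.1650.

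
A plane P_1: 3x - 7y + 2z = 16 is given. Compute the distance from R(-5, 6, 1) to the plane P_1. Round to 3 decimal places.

n·R − d = (3)·(-5) + (-7)·(6) + (2)·(1) − 16 = -71; |n| = √62.
Distance = |-71| / √62 = 71/√62 ≈ 9.017.

9.017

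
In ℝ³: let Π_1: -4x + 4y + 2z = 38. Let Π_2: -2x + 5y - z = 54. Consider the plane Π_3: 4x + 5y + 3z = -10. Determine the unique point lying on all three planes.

Solving the 3×3 linear system -4x + 4y + 2z = 38, -2x + 5y - z = 54, 4x + 5y + 3z = -10 (e.g. by elimination or Cramer's rule, determinant = -132) gives (-6, 7, -7).

(-6, 7, -7)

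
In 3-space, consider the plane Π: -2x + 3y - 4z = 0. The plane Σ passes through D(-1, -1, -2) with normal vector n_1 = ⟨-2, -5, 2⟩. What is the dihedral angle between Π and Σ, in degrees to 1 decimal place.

52.1

Σ: n_1·r = n_1·D gives -2x - 5y + 2z = 3.
cos θ = |n₁·n₂| / (|n₁||n₂|) = |-19| / (√29 · √33).
θ = arccos(0.61418) ≈ 52.1°.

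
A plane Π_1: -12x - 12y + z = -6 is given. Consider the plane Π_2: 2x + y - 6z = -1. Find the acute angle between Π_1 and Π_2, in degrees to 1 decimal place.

cos θ = |n₁·n₂| / (|n₁||n₂|) = |-42| / (√289 · √41).
θ = arccos(0.38584) ≈ 67.3°.

67.3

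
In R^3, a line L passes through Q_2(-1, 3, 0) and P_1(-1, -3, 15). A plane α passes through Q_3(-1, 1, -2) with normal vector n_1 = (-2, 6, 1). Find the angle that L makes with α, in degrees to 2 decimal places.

A direction vector for L is P_1 − Q_2 = (0, -6, 15).
α: n_1·r = n_1·Q_3 gives -2x + 6y + z = 6.
sin θ = |n·v| / (|n||v|) = |-21| / (√41 · √261) = 0.20301.
θ ≈ 11.71°.

11.71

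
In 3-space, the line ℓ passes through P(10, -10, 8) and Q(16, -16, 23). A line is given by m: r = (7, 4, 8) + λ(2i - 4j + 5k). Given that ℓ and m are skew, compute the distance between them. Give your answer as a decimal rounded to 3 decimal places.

2.785

A direction vector for ℓ is Q − P = (6, -6, 15).
Common perpendicular direction n = (6, -6, 15) × (2, -4, 5) = (30, 0, -12).
With w = (7, 4, 8) − (10, -10, 8) = (-3, 14, 0), w · n = -90.
Distance = |w · n| / |n| = |-90| / √1044 ≈ 2.785.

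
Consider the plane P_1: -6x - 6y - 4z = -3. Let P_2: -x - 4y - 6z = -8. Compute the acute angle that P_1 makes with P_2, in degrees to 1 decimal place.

cos θ = |n₁·n₂| / (|n₁||n₂|) = |54| / (√88 · √53).
θ = arccos(0.79071) ≈ 37.7°.

37.7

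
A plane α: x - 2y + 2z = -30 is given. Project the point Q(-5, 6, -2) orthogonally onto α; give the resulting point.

(-6, 8, -4)

Foot = Q − λn with λ = (n·Q − d)/|n|² = (-21 − (-30))/9 = 1.
Foot = (-5, 6, -2) − 1·(1, -2, 2) = (-6, 8, -4).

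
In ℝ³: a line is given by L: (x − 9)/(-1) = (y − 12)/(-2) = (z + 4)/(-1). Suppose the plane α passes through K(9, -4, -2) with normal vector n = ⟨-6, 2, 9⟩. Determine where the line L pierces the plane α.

L has direction (-1, -2, -1) through (9, 12, -4).
α: n·r = n·K gives -6x + 2y + 9z = -80.
Substitute r = (9, 12, -4) + t(-1, -2, -1) into the plane: -66 + (-7)t = -80, so t = 2.
Intersection: (9, 12, -4) + 2·(-1, -2, -1) = (7, 8, -6).

(7, 8, -6)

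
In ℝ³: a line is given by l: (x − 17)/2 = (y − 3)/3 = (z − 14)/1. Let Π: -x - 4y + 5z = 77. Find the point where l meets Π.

(9, -9, 10)

l has direction (2, 3, 1) through (17, 3, 14).
Substitute r = (17, 3, 14) + t(2, 3, 1) into the plane: 41 + (-9)t = 77, so t = -4.
Intersection: (17, 3, 14) + (-4)·(2, 3, 1) = (9, -9, 10).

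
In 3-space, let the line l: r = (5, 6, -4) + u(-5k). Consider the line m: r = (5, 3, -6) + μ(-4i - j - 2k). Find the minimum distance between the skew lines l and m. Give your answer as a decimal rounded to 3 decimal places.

Common perpendicular direction n = (0, 0, -5) × (-4, -1, -2) = (-5, 20, 0).
With w = (5, 3, -6) − (5, 6, -4) = (0, -3, -2), w · n = -60.
Distance = |w · n| / |n| = |-60| / √425 ≈ 2.910.

2.910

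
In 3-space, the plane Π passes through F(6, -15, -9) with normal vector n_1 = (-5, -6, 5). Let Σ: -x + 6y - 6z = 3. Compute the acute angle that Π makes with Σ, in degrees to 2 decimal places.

Π: n_1·r = n_1·F gives -5x - 6y + 5z = 15.
cos θ = |n₁·n₂| / (|n₁||n₂|) = |-61| / (√86 · √73).
θ = arccos(0.76987) ≈ 39.66°.

39.66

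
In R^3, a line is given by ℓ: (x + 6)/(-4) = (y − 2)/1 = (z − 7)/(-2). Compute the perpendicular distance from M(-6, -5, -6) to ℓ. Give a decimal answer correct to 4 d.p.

ℓ has direction (-4, 1, -2) through (-6, 2, 7).
Taking (-6, 2, 7) on ℓ with direction v = (-4, 1, -2): w = M − (-6, 2, 7) = (0, -7, -13), and w × v = (27, 52, -28).
Distance = |w × v| / |v| = √4217 / √21 ≈ 14.1707.

14.1707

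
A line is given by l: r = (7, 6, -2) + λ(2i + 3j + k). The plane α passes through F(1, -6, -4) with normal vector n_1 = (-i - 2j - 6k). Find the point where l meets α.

(1, -3, -5)

α: n_1·r = n_1·F gives -x - 2y - 6z = 35.
Substitute r = (7, 6, -2) + t(2, 3, 1) into the plane: -7 + (-14)t = 35, so t = -3.
Intersection: (7, 6, -2) + (-3)·(2, 3, 1) = (1, -3, -5).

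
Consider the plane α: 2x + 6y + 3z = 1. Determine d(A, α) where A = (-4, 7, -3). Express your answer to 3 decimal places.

3.429

n·A − d = (2)·(-4) + (6)·(7) + (3)·(-3) − 1 = 24; |n| = √49.
Distance = |24| / √49 = 24/√49 ≈ 3.429.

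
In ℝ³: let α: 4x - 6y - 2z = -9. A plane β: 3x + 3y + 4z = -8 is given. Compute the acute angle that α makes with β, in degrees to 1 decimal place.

71.3

cos θ = |n₁·n₂| / (|n₁||n₂|) = |-14| / (√56 · √34).
θ = arccos(0.32084) ≈ 71.3°.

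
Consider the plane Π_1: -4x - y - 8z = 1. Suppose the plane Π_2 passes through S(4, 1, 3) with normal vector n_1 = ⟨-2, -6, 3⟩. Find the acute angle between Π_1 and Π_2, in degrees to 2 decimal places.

Π_2: n_1·r = n_1·S gives -2x - 6y + 3z = -5.
cos θ = |n₁·n₂| / (|n₁||n₂|) = |-10| / (√81 · √49).
θ = arccos(0.15873) ≈ 80.87°.

80.87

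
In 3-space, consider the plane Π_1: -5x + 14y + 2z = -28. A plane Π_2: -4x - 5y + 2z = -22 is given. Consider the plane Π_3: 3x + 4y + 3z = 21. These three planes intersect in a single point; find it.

(6, 0, 1)

Solving the 3×3 linear system -5x + 14y + 2z = -28, -4x - 5y + 2z = -22, 3x + 4y + 3z = 21 (e.g. by elimination or Cramer's rule, determinant = 365) gives (6, 0, 1).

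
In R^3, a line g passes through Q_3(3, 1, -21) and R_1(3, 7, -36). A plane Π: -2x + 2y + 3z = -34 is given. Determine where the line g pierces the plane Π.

A direction vector for g is R_1 − Q_3 = (0, 6, -15).
Substitute r = (3, 1, -21) + t(0, 6, -15) into the plane: -67 + (-33)t = -34, so t = -1.
Intersection: (3, 1, -21) + (-1)·(0, 6, -15) = (3, -5, -6).

(3, -5, -6)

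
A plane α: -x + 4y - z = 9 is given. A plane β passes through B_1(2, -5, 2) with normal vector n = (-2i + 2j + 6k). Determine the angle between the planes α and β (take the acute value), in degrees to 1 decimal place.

81.8

β: n·r = n·B_1 gives -2x + 2y + 6z = -2.
cos θ = |n₁·n₂| / (|n₁||n₂|) = |4| / (√18 · √44).
θ = arccos(0.14213) ≈ 81.8°.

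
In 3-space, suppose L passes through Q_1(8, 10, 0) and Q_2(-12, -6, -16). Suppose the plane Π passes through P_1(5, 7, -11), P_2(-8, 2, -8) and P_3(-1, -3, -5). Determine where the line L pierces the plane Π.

A direction vector for L is Q_2 − Q_1 = (-20, -16, -16).
P_1P_2 = (-13, -5, 3), P_1P_3 = (-6, -10, 6); a normal to Π is P_1P_2 × P_1P_3 = (0, 60, 100).
Using P_1: Π has equation 60y + 100z = -680.
Substitute r = (8, 10, 0) + t(-20, -16, -16) into the plane: 600 + (-2560)t = -680, so t = 1/2.
Intersection: (8, 10, 0) + (1/2)·(-20, -16, -16) = (-2, 2, -8).

(-2, 2, -8)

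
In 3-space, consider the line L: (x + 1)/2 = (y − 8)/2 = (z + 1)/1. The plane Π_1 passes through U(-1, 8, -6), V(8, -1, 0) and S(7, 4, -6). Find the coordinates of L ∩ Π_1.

L has direction (2, 2, 1) through (-1, 8, -1).
UV = (9, -9, 6), US = (8, -4, 0); a normal to Π_1 is UV × US = (24, 48, 36).
Using U: Π_1 has equation 24x + 48y + 36z = 144.
Substitute r = (-1, 8, -1) + t(2, 2, 1) into the plane: 324 + 180t = 144, so t = -1.
Intersection: (-1, 8, -1) + (-1)·(2, 2, 1) = (-3, 6, -2).

(-3, 6, -2)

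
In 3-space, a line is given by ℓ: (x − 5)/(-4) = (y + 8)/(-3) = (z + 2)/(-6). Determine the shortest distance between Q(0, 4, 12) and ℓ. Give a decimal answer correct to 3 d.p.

14.180

ℓ has direction (-4, -3, -6) through (5, -8, -2).
Taking (5, -8, -2) on ℓ with direction v = (-4, -3, -6): w = Q − (5, -8, -2) = (-5, 12, 14), and w × v = (-30, -86, 63).
Distance = |w × v| / |v| = √12265 / √61 ≈ 14.180.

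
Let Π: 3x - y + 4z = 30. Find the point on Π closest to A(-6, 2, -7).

(3, -1, 5)

Foot = A − λn with λ = (n·A − d)/|n|² = (-48 − 30)/26 = -3.
Foot = (-6, 2, -7) − (-3)·(3, -1, 4) = (3, -1, 5).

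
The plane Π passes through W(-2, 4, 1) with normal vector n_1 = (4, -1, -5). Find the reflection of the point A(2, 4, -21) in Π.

(-22, 10, 9)

Π: n_1·r = n_1·W gives 4x - y - 5z = -17.
λ = (n·A − d)/|n|² = (109 − (-17))/42 = 3.
Reflection = A − 2λn = (2, 4, -21) − 6·(4, -1, -5) = (-22, 10, 9).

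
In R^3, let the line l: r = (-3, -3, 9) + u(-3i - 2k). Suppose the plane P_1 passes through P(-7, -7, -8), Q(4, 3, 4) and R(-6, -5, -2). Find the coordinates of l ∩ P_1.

(-6, -3, 7)

PQ = (11, 10, 12), PR = (1, 2, 6); a normal to P_1 is PQ × PR = (36, -54, 12).
Using P: P_1 has equation 36x - 54y + 12z = 30.
Substitute r = (-3, -3, 9) + t(-3, 0, -2) into the plane: 162 + (-132)t = 30, so t = 1.
Intersection: (-3, -3, 9) + 1·(-3, 0, -2) = (-6, -3, 7).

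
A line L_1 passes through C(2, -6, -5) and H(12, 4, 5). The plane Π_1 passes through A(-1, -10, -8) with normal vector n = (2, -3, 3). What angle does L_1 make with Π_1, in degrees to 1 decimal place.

14.3

A direction vector for L_1 is H − C = (10, 10, 10).
Π_1: n·r = n·A gives 2x - 3y + 3z = 4.
sin θ = |n·v| / (|n||v|) = |20| / (√22 · √300) = 0.24618.
θ ≈ 14.3°.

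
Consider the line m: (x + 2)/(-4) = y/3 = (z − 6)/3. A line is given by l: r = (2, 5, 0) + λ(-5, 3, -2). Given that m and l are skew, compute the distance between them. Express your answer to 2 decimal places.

m has direction (-4, 3, 3) through (-2, 0, 6).
Common perpendicular direction n = (-4, 3, 3) × (-5, 3, -2) = (-15, -23, 3).
With w = (2, 5, 0) − (-2, 0, 6) = (4, 5, -6), w · n = -193.
Distance = |w · n| / |n| = |-193| / √763 ≈ 6.99.

6.99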